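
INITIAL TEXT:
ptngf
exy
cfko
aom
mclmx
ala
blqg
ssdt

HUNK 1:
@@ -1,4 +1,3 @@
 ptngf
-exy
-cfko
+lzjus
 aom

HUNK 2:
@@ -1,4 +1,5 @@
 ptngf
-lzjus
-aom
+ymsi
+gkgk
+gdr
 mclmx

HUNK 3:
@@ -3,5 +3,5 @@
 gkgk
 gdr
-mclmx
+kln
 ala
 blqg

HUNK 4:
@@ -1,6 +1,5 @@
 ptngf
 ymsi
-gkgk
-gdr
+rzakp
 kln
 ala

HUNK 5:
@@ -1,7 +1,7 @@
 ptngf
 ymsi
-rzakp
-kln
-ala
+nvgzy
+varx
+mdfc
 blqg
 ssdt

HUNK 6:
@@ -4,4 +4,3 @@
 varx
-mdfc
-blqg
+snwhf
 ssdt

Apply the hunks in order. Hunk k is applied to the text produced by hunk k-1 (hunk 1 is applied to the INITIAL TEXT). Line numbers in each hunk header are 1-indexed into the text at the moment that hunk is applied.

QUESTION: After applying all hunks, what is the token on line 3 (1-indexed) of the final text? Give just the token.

Answer: nvgzy

Derivation:
Hunk 1: at line 1 remove [exy,cfko] add [lzjus] -> 7 lines: ptngf lzjus aom mclmx ala blqg ssdt
Hunk 2: at line 1 remove [lzjus,aom] add [ymsi,gkgk,gdr] -> 8 lines: ptngf ymsi gkgk gdr mclmx ala blqg ssdt
Hunk 3: at line 3 remove [mclmx] add [kln] -> 8 lines: ptngf ymsi gkgk gdr kln ala blqg ssdt
Hunk 4: at line 1 remove [gkgk,gdr] add [rzakp] -> 7 lines: ptngf ymsi rzakp kln ala blqg ssdt
Hunk 5: at line 1 remove [rzakp,kln,ala] add [nvgzy,varx,mdfc] -> 7 lines: ptngf ymsi nvgzy varx mdfc blqg ssdt
Hunk 6: at line 4 remove [mdfc,blqg] add [snwhf] -> 6 lines: ptngf ymsi nvgzy varx snwhf ssdt
Final line 3: nvgzy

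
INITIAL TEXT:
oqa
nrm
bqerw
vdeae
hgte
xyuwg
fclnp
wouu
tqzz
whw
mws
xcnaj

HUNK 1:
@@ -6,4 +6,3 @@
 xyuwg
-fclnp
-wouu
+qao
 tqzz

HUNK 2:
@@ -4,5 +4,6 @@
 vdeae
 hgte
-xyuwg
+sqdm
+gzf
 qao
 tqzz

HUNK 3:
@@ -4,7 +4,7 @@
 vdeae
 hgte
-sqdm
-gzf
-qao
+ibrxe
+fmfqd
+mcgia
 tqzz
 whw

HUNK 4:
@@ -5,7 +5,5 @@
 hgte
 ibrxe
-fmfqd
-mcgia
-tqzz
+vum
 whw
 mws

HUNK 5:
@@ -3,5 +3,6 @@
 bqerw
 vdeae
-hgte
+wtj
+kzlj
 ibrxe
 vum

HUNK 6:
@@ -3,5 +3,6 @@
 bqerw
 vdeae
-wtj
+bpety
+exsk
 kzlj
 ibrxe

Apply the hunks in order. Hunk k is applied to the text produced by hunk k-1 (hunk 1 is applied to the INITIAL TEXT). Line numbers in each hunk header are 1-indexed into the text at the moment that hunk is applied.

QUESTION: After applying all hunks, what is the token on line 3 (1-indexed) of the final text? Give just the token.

Hunk 1: at line 6 remove [fclnp,wouu] add [qao] -> 11 lines: oqa nrm bqerw vdeae hgte xyuwg qao tqzz whw mws xcnaj
Hunk 2: at line 4 remove [xyuwg] add [sqdm,gzf] -> 12 lines: oqa nrm bqerw vdeae hgte sqdm gzf qao tqzz whw mws xcnaj
Hunk 3: at line 4 remove [sqdm,gzf,qao] add [ibrxe,fmfqd,mcgia] -> 12 lines: oqa nrm bqerw vdeae hgte ibrxe fmfqd mcgia tqzz whw mws xcnaj
Hunk 4: at line 5 remove [fmfqd,mcgia,tqzz] add [vum] -> 10 lines: oqa nrm bqerw vdeae hgte ibrxe vum whw mws xcnaj
Hunk 5: at line 3 remove [hgte] add [wtj,kzlj] -> 11 lines: oqa nrm bqerw vdeae wtj kzlj ibrxe vum whw mws xcnaj
Hunk 6: at line 3 remove [wtj] add [bpety,exsk] -> 12 lines: oqa nrm bqerw vdeae bpety exsk kzlj ibrxe vum whw mws xcnaj
Final line 3: bqerw

Answer: bqerw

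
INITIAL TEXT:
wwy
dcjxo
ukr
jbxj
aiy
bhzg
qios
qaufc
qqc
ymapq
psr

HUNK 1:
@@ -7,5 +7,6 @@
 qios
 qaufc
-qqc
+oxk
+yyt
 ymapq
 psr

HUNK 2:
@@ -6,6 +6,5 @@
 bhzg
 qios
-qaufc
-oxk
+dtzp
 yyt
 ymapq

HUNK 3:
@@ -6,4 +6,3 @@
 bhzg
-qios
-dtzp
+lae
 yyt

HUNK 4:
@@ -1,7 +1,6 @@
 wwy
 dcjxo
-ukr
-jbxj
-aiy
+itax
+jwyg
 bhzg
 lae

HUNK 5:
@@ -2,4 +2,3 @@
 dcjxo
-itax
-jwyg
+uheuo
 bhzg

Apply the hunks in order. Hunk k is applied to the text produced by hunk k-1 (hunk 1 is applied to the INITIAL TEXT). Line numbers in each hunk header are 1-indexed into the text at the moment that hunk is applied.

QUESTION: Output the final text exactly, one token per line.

Answer: wwy
dcjxo
uheuo
bhzg
lae
yyt
ymapq
psr

Derivation:
Hunk 1: at line 7 remove [qqc] add [oxk,yyt] -> 12 lines: wwy dcjxo ukr jbxj aiy bhzg qios qaufc oxk yyt ymapq psr
Hunk 2: at line 6 remove [qaufc,oxk] add [dtzp] -> 11 lines: wwy dcjxo ukr jbxj aiy bhzg qios dtzp yyt ymapq psr
Hunk 3: at line 6 remove [qios,dtzp] add [lae] -> 10 lines: wwy dcjxo ukr jbxj aiy bhzg lae yyt ymapq psr
Hunk 4: at line 1 remove [ukr,jbxj,aiy] add [itax,jwyg] -> 9 lines: wwy dcjxo itax jwyg bhzg lae yyt ymapq psr
Hunk 5: at line 2 remove [itax,jwyg] add [uheuo] -> 8 lines: wwy dcjxo uheuo bhzg lae yyt ymapq psr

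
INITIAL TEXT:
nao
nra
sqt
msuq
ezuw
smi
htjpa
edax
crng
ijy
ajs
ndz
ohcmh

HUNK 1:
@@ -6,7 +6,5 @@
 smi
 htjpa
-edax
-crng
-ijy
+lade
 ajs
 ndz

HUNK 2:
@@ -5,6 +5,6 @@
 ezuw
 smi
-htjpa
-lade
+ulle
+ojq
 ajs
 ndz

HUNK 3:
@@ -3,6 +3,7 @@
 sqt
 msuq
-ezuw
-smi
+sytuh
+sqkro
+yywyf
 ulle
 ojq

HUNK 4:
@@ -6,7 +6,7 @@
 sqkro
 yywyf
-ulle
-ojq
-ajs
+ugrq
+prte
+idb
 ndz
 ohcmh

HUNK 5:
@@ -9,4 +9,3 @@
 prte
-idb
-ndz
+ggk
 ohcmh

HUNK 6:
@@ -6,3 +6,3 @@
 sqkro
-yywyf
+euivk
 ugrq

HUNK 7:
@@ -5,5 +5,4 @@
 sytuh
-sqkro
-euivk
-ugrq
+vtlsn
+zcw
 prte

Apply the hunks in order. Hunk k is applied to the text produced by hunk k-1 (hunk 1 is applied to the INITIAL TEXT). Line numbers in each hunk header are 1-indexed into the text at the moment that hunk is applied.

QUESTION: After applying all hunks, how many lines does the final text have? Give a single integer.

Answer: 10

Derivation:
Hunk 1: at line 6 remove [edax,crng,ijy] add [lade] -> 11 lines: nao nra sqt msuq ezuw smi htjpa lade ajs ndz ohcmh
Hunk 2: at line 5 remove [htjpa,lade] add [ulle,ojq] -> 11 lines: nao nra sqt msuq ezuw smi ulle ojq ajs ndz ohcmh
Hunk 3: at line 3 remove [ezuw,smi] add [sytuh,sqkro,yywyf] -> 12 lines: nao nra sqt msuq sytuh sqkro yywyf ulle ojq ajs ndz ohcmh
Hunk 4: at line 6 remove [ulle,ojq,ajs] add [ugrq,prte,idb] -> 12 lines: nao nra sqt msuq sytuh sqkro yywyf ugrq prte idb ndz ohcmh
Hunk 5: at line 9 remove [idb,ndz] add [ggk] -> 11 lines: nao nra sqt msuq sytuh sqkro yywyf ugrq prte ggk ohcmh
Hunk 6: at line 6 remove [yywyf] add [euivk] -> 11 lines: nao nra sqt msuq sytuh sqkro euivk ugrq prte ggk ohcmh
Hunk 7: at line 5 remove [sqkro,euivk,ugrq] add [vtlsn,zcw] -> 10 lines: nao nra sqt msuq sytuh vtlsn zcw prte ggk ohcmh
Final line count: 10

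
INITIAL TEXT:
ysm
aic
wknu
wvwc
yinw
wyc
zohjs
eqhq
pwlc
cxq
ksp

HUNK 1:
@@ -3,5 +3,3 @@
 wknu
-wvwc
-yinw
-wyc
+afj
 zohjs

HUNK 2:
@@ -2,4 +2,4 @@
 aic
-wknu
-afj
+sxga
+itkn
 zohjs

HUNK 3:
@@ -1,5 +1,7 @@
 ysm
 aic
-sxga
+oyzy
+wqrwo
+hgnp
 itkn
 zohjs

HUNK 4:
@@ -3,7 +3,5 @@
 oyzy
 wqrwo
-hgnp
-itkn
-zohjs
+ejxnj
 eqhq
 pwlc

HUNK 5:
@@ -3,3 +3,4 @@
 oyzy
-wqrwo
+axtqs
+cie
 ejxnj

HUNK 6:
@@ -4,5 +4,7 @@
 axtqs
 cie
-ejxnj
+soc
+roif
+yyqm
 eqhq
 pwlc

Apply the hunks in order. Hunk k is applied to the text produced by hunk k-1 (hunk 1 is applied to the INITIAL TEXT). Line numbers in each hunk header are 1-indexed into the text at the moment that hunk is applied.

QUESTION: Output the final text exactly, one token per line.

Hunk 1: at line 3 remove [wvwc,yinw,wyc] add [afj] -> 9 lines: ysm aic wknu afj zohjs eqhq pwlc cxq ksp
Hunk 2: at line 2 remove [wknu,afj] add [sxga,itkn] -> 9 lines: ysm aic sxga itkn zohjs eqhq pwlc cxq ksp
Hunk 3: at line 1 remove [sxga] add [oyzy,wqrwo,hgnp] -> 11 lines: ysm aic oyzy wqrwo hgnp itkn zohjs eqhq pwlc cxq ksp
Hunk 4: at line 3 remove [hgnp,itkn,zohjs] add [ejxnj] -> 9 lines: ysm aic oyzy wqrwo ejxnj eqhq pwlc cxq ksp
Hunk 5: at line 3 remove [wqrwo] add [axtqs,cie] -> 10 lines: ysm aic oyzy axtqs cie ejxnj eqhq pwlc cxq ksp
Hunk 6: at line 4 remove [ejxnj] add [soc,roif,yyqm] -> 12 lines: ysm aic oyzy axtqs cie soc roif yyqm eqhq pwlc cxq ksp

Answer: ysm
aic
oyzy
axtqs
cie
soc
roif
yyqm
eqhq
pwlc
cxq
ksp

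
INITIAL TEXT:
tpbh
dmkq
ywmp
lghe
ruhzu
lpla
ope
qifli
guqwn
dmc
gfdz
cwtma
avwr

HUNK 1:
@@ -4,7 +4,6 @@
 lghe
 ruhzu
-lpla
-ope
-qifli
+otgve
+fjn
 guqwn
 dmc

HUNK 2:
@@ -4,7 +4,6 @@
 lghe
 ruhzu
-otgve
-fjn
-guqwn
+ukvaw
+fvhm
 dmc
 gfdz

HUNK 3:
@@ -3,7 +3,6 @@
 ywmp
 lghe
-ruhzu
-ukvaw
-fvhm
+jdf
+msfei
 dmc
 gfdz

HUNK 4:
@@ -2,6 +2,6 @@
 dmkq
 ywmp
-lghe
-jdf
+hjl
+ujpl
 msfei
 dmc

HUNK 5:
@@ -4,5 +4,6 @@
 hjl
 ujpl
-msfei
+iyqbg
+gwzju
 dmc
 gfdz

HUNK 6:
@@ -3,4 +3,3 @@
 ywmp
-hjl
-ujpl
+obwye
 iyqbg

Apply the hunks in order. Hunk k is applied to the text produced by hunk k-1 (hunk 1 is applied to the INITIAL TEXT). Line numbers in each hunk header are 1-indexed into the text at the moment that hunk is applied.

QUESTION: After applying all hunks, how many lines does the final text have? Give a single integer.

Answer: 10

Derivation:
Hunk 1: at line 4 remove [lpla,ope,qifli] add [otgve,fjn] -> 12 lines: tpbh dmkq ywmp lghe ruhzu otgve fjn guqwn dmc gfdz cwtma avwr
Hunk 2: at line 4 remove [otgve,fjn,guqwn] add [ukvaw,fvhm] -> 11 lines: tpbh dmkq ywmp lghe ruhzu ukvaw fvhm dmc gfdz cwtma avwr
Hunk 3: at line 3 remove [ruhzu,ukvaw,fvhm] add [jdf,msfei] -> 10 lines: tpbh dmkq ywmp lghe jdf msfei dmc gfdz cwtma avwr
Hunk 4: at line 2 remove [lghe,jdf] add [hjl,ujpl] -> 10 lines: tpbh dmkq ywmp hjl ujpl msfei dmc gfdz cwtma avwr
Hunk 5: at line 4 remove [msfei] add [iyqbg,gwzju] -> 11 lines: tpbh dmkq ywmp hjl ujpl iyqbg gwzju dmc gfdz cwtma avwr
Hunk 6: at line 3 remove [hjl,ujpl] add [obwye] -> 10 lines: tpbh dmkq ywmp obwye iyqbg gwzju dmc gfdz cwtma avwr
Final line count: 10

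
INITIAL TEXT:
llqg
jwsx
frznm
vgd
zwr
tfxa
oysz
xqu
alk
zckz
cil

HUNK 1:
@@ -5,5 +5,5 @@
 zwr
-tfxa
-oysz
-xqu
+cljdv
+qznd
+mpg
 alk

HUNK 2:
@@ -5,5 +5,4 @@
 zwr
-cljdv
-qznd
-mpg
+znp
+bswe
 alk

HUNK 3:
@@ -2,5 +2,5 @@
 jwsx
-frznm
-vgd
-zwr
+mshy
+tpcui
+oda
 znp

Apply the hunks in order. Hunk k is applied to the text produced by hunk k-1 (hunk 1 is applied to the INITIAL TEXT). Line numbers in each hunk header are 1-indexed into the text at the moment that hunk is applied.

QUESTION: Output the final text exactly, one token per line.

Hunk 1: at line 5 remove [tfxa,oysz,xqu] add [cljdv,qznd,mpg] -> 11 lines: llqg jwsx frznm vgd zwr cljdv qznd mpg alk zckz cil
Hunk 2: at line 5 remove [cljdv,qznd,mpg] add [znp,bswe] -> 10 lines: llqg jwsx frznm vgd zwr znp bswe alk zckz cil
Hunk 3: at line 2 remove [frznm,vgd,zwr] add [mshy,tpcui,oda] -> 10 lines: llqg jwsx mshy tpcui oda znp bswe alk zckz cil

Answer: llqg
jwsx
mshy
tpcui
oda
znp
bswe
alk
zckz
cil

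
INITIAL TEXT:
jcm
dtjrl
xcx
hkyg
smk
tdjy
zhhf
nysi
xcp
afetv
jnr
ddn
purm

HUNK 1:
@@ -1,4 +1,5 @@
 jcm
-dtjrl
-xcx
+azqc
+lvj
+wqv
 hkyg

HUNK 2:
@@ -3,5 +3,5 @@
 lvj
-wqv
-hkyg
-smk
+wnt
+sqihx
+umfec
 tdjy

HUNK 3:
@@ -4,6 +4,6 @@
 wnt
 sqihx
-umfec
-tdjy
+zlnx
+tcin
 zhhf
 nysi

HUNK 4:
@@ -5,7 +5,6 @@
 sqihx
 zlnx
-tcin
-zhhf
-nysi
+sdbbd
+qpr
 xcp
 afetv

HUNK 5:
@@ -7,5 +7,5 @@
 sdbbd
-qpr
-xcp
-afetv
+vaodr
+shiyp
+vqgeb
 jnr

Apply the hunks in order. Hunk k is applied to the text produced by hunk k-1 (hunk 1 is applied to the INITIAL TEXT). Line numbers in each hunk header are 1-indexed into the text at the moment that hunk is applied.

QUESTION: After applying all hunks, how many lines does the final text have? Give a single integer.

Hunk 1: at line 1 remove [dtjrl,xcx] add [azqc,lvj,wqv] -> 14 lines: jcm azqc lvj wqv hkyg smk tdjy zhhf nysi xcp afetv jnr ddn purm
Hunk 2: at line 3 remove [wqv,hkyg,smk] add [wnt,sqihx,umfec] -> 14 lines: jcm azqc lvj wnt sqihx umfec tdjy zhhf nysi xcp afetv jnr ddn purm
Hunk 3: at line 4 remove [umfec,tdjy] add [zlnx,tcin] -> 14 lines: jcm azqc lvj wnt sqihx zlnx tcin zhhf nysi xcp afetv jnr ddn purm
Hunk 4: at line 5 remove [tcin,zhhf,nysi] add [sdbbd,qpr] -> 13 lines: jcm azqc lvj wnt sqihx zlnx sdbbd qpr xcp afetv jnr ddn purm
Hunk 5: at line 7 remove [qpr,xcp,afetv] add [vaodr,shiyp,vqgeb] -> 13 lines: jcm azqc lvj wnt sqihx zlnx sdbbd vaodr shiyp vqgeb jnr ddn purm
Final line count: 13

Answer: 13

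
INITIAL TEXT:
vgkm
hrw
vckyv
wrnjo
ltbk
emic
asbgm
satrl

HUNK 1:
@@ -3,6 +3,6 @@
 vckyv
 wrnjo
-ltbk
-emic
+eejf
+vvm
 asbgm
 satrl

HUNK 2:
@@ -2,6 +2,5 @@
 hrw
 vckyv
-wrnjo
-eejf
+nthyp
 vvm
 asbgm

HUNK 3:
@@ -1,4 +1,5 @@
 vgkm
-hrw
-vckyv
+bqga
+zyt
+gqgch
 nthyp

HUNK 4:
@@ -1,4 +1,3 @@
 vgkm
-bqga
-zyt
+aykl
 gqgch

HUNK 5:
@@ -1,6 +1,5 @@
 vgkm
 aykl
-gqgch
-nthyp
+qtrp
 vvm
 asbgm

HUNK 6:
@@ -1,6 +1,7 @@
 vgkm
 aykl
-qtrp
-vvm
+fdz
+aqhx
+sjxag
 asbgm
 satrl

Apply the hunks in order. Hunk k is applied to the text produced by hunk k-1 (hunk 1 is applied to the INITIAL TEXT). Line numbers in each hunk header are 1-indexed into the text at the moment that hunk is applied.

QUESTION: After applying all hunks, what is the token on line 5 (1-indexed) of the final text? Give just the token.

Answer: sjxag

Derivation:
Hunk 1: at line 3 remove [ltbk,emic] add [eejf,vvm] -> 8 lines: vgkm hrw vckyv wrnjo eejf vvm asbgm satrl
Hunk 2: at line 2 remove [wrnjo,eejf] add [nthyp] -> 7 lines: vgkm hrw vckyv nthyp vvm asbgm satrl
Hunk 3: at line 1 remove [hrw,vckyv] add [bqga,zyt,gqgch] -> 8 lines: vgkm bqga zyt gqgch nthyp vvm asbgm satrl
Hunk 4: at line 1 remove [bqga,zyt] add [aykl] -> 7 lines: vgkm aykl gqgch nthyp vvm asbgm satrl
Hunk 5: at line 1 remove [gqgch,nthyp] add [qtrp] -> 6 lines: vgkm aykl qtrp vvm asbgm satrl
Hunk 6: at line 1 remove [qtrp,vvm] add [fdz,aqhx,sjxag] -> 7 lines: vgkm aykl fdz aqhx sjxag asbgm satrl
Final line 5: sjxag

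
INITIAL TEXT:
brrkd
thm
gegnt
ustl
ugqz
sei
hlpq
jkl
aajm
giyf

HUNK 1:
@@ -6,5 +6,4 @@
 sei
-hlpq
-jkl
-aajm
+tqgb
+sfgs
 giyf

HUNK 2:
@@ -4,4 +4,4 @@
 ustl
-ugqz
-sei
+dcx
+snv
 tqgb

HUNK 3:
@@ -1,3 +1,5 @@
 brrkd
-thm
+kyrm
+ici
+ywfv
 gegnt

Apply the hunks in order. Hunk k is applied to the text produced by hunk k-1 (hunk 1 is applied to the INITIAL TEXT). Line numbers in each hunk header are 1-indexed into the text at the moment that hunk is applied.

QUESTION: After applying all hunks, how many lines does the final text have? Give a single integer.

Hunk 1: at line 6 remove [hlpq,jkl,aajm] add [tqgb,sfgs] -> 9 lines: brrkd thm gegnt ustl ugqz sei tqgb sfgs giyf
Hunk 2: at line 4 remove [ugqz,sei] add [dcx,snv] -> 9 lines: brrkd thm gegnt ustl dcx snv tqgb sfgs giyf
Hunk 3: at line 1 remove [thm] add [kyrm,ici,ywfv] -> 11 lines: brrkd kyrm ici ywfv gegnt ustl dcx snv tqgb sfgs giyf
Final line count: 11

Answer: 11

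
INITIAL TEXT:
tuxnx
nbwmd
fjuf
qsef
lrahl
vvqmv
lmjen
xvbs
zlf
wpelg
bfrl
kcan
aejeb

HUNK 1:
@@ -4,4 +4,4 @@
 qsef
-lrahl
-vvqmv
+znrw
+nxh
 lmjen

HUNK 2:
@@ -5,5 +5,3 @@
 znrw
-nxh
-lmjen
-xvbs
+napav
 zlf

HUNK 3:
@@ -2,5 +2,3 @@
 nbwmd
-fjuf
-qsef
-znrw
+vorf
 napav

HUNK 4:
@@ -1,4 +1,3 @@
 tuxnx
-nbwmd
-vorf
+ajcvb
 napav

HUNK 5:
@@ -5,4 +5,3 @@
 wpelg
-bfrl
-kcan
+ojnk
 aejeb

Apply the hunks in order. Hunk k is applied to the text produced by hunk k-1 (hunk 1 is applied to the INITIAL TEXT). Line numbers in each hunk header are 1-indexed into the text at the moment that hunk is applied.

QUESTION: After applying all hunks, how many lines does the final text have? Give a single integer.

Answer: 7

Derivation:
Hunk 1: at line 4 remove [lrahl,vvqmv] add [znrw,nxh] -> 13 lines: tuxnx nbwmd fjuf qsef znrw nxh lmjen xvbs zlf wpelg bfrl kcan aejeb
Hunk 2: at line 5 remove [nxh,lmjen,xvbs] add [napav] -> 11 lines: tuxnx nbwmd fjuf qsef znrw napav zlf wpelg bfrl kcan aejeb
Hunk 3: at line 2 remove [fjuf,qsef,znrw] add [vorf] -> 9 lines: tuxnx nbwmd vorf napav zlf wpelg bfrl kcan aejeb
Hunk 4: at line 1 remove [nbwmd,vorf] add [ajcvb] -> 8 lines: tuxnx ajcvb napav zlf wpelg bfrl kcan aejeb
Hunk 5: at line 5 remove [bfrl,kcan] add [ojnk] -> 7 lines: tuxnx ajcvb napav zlf wpelg ojnk aejeb
Final line count: 7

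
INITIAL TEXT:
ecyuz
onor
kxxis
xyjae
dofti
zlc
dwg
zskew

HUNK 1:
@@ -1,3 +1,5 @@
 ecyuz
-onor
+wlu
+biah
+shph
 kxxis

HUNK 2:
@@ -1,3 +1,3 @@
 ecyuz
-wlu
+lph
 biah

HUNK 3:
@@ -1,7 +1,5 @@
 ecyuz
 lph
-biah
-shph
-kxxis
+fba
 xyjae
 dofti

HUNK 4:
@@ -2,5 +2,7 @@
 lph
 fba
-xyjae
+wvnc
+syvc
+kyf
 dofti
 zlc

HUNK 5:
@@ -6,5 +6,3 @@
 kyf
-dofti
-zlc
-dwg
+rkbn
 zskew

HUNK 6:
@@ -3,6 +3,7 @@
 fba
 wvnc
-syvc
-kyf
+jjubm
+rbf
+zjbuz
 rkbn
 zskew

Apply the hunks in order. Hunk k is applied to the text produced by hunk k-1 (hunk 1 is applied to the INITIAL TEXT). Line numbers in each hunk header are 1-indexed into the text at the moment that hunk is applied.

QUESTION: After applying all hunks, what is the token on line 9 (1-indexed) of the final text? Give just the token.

Answer: zskew

Derivation:
Hunk 1: at line 1 remove [onor] add [wlu,biah,shph] -> 10 lines: ecyuz wlu biah shph kxxis xyjae dofti zlc dwg zskew
Hunk 2: at line 1 remove [wlu] add [lph] -> 10 lines: ecyuz lph biah shph kxxis xyjae dofti zlc dwg zskew
Hunk 3: at line 1 remove [biah,shph,kxxis] add [fba] -> 8 lines: ecyuz lph fba xyjae dofti zlc dwg zskew
Hunk 4: at line 2 remove [xyjae] add [wvnc,syvc,kyf] -> 10 lines: ecyuz lph fba wvnc syvc kyf dofti zlc dwg zskew
Hunk 5: at line 6 remove [dofti,zlc,dwg] add [rkbn] -> 8 lines: ecyuz lph fba wvnc syvc kyf rkbn zskew
Hunk 6: at line 3 remove [syvc,kyf] add [jjubm,rbf,zjbuz] -> 9 lines: ecyuz lph fba wvnc jjubm rbf zjbuz rkbn zskew
Final line 9: zskew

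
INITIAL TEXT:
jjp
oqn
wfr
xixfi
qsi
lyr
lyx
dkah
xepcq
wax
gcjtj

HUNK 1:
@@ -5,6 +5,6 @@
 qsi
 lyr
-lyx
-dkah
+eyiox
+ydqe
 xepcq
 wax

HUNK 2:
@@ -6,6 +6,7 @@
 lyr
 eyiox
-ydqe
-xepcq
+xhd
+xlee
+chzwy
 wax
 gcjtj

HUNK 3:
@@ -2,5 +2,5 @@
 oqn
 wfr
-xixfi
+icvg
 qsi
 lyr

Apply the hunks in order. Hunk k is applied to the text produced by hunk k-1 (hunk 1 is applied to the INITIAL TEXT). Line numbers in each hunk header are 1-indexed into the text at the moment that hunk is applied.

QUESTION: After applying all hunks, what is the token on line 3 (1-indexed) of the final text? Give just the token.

Answer: wfr

Derivation:
Hunk 1: at line 5 remove [lyx,dkah] add [eyiox,ydqe] -> 11 lines: jjp oqn wfr xixfi qsi lyr eyiox ydqe xepcq wax gcjtj
Hunk 2: at line 6 remove [ydqe,xepcq] add [xhd,xlee,chzwy] -> 12 lines: jjp oqn wfr xixfi qsi lyr eyiox xhd xlee chzwy wax gcjtj
Hunk 3: at line 2 remove [xixfi] add [icvg] -> 12 lines: jjp oqn wfr icvg qsi lyr eyiox xhd xlee chzwy wax gcjtj
Final line 3: wfr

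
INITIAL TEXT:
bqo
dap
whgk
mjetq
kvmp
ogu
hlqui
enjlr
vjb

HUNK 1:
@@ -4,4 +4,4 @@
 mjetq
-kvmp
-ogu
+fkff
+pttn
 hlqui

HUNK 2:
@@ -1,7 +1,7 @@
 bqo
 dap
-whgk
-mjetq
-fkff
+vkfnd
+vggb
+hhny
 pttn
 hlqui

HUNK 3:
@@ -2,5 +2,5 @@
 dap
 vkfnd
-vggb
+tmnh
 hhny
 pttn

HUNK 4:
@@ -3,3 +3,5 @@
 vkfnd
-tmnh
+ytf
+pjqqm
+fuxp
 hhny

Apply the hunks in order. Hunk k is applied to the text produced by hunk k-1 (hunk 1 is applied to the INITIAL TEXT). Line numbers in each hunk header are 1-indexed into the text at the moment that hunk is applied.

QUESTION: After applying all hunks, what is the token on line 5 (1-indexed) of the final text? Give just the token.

Answer: pjqqm

Derivation:
Hunk 1: at line 4 remove [kvmp,ogu] add [fkff,pttn] -> 9 lines: bqo dap whgk mjetq fkff pttn hlqui enjlr vjb
Hunk 2: at line 1 remove [whgk,mjetq,fkff] add [vkfnd,vggb,hhny] -> 9 lines: bqo dap vkfnd vggb hhny pttn hlqui enjlr vjb
Hunk 3: at line 2 remove [vggb] add [tmnh] -> 9 lines: bqo dap vkfnd tmnh hhny pttn hlqui enjlr vjb
Hunk 4: at line 3 remove [tmnh] add [ytf,pjqqm,fuxp] -> 11 lines: bqo dap vkfnd ytf pjqqm fuxp hhny pttn hlqui enjlr vjb
Final line 5: pjqqm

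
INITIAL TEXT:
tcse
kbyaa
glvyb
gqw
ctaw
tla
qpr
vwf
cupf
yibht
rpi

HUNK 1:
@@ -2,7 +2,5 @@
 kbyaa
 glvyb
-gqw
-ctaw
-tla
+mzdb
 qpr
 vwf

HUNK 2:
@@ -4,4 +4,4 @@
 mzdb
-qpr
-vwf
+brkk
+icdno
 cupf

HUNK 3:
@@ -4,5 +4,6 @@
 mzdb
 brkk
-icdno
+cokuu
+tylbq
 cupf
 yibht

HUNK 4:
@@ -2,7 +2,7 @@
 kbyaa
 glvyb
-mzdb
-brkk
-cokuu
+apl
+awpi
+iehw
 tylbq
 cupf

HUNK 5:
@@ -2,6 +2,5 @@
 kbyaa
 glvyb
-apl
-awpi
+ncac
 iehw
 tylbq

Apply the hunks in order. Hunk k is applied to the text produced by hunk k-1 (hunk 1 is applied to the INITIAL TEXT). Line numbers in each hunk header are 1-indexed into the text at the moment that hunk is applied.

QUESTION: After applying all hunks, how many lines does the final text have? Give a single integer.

Answer: 9

Derivation:
Hunk 1: at line 2 remove [gqw,ctaw,tla] add [mzdb] -> 9 lines: tcse kbyaa glvyb mzdb qpr vwf cupf yibht rpi
Hunk 2: at line 4 remove [qpr,vwf] add [brkk,icdno] -> 9 lines: tcse kbyaa glvyb mzdb brkk icdno cupf yibht rpi
Hunk 3: at line 4 remove [icdno] add [cokuu,tylbq] -> 10 lines: tcse kbyaa glvyb mzdb brkk cokuu tylbq cupf yibht rpi
Hunk 4: at line 2 remove [mzdb,brkk,cokuu] add [apl,awpi,iehw] -> 10 lines: tcse kbyaa glvyb apl awpi iehw tylbq cupf yibht rpi
Hunk 5: at line 2 remove [apl,awpi] add [ncac] -> 9 lines: tcse kbyaa glvyb ncac iehw tylbq cupf yibht rpi
Final line count: 9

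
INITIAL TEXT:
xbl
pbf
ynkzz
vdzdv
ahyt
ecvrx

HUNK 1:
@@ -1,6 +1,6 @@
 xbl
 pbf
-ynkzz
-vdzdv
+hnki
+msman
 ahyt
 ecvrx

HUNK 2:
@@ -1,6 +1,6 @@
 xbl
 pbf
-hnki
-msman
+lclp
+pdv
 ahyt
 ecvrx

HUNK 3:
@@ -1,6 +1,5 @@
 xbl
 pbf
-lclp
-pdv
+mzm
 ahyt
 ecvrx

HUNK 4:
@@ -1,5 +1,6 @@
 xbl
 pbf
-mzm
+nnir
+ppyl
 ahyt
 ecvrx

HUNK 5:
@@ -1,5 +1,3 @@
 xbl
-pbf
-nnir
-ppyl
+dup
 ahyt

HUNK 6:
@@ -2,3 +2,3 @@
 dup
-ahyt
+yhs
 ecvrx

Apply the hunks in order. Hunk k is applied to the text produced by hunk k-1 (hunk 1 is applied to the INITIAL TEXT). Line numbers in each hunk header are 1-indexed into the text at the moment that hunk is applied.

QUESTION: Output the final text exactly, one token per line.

Hunk 1: at line 1 remove [ynkzz,vdzdv] add [hnki,msman] -> 6 lines: xbl pbf hnki msman ahyt ecvrx
Hunk 2: at line 1 remove [hnki,msman] add [lclp,pdv] -> 6 lines: xbl pbf lclp pdv ahyt ecvrx
Hunk 3: at line 1 remove [lclp,pdv] add [mzm] -> 5 lines: xbl pbf mzm ahyt ecvrx
Hunk 4: at line 1 remove [mzm] add [nnir,ppyl] -> 6 lines: xbl pbf nnir ppyl ahyt ecvrx
Hunk 5: at line 1 remove [pbf,nnir,ppyl] add [dup] -> 4 lines: xbl dup ahyt ecvrx
Hunk 6: at line 2 remove [ahyt] add [yhs] -> 4 lines: xbl dup yhs ecvrx

Answer: xbl
dup
yhs
ecvrx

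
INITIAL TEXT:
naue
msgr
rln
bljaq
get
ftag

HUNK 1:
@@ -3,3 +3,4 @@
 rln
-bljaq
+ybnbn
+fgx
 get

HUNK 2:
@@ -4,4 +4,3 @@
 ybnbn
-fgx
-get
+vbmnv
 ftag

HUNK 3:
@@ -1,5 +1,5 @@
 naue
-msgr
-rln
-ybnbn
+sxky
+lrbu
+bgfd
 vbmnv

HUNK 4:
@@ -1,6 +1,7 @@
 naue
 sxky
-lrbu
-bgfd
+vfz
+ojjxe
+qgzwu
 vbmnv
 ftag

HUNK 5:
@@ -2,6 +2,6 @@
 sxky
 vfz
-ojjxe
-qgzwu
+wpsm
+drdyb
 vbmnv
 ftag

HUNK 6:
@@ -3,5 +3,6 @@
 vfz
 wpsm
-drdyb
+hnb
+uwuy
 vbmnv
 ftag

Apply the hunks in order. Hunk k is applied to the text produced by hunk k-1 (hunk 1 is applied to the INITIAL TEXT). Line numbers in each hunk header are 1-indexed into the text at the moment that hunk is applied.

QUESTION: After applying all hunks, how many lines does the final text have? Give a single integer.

Hunk 1: at line 3 remove [bljaq] add [ybnbn,fgx] -> 7 lines: naue msgr rln ybnbn fgx get ftag
Hunk 2: at line 4 remove [fgx,get] add [vbmnv] -> 6 lines: naue msgr rln ybnbn vbmnv ftag
Hunk 3: at line 1 remove [msgr,rln,ybnbn] add [sxky,lrbu,bgfd] -> 6 lines: naue sxky lrbu bgfd vbmnv ftag
Hunk 4: at line 1 remove [lrbu,bgfd] add [vfz,ojjxe,qgzwu] -> 7 lines: naue sxky vfz ojjxe qgzwu vbmnv ftag
Hunk 5: at line 2 remove [ojjxe,qgzwu] add [wpsm,drdyb] -> 7 lines: naue sxky vfz wpsm drdyb vbmnv ftag
Hunk 6: at line 3 remove [drdyb] add [hnb,uwuy] -> 8 lines: naue sxky vfz wpsm hnb uwuy vbmnv ftag
Final line count: 8

Answer: 8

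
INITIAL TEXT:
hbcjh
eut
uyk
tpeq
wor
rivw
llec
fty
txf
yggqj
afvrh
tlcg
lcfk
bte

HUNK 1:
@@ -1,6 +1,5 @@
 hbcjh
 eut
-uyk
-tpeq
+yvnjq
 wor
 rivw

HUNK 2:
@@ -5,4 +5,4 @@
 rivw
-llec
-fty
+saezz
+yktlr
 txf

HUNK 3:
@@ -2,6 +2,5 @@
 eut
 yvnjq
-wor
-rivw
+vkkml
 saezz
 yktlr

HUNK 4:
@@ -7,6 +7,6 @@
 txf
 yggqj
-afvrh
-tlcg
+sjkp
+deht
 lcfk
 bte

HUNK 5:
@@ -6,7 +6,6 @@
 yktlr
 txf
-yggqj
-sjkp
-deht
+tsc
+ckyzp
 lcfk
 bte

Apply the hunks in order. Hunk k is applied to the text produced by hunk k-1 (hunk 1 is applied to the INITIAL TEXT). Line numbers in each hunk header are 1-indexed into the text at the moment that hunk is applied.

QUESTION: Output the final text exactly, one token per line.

Answer: hbcjh
eut
yvnjq
vkkml
saezz
yktlr
txf
tsc
ckyzp
lcfk
bte

Derivation:
Hunk 1: at line 1 remove [uyk,tpeq] add [yvnjq] -> 13 lines: hbcjh eut yvnjq wor rivw llec fty txf yggqj afvrh tlcg lcfk bte
Hunk 2: at line 5 remove [llec,fty] add [saezz,yktlr] -> 13 lines: hbcjh eut yvnjq wor rivw saezz yktlr txf yggqj afvrh tlcg lcfk bte
Hunk 3: at line 2 remove [wor,rivw] add [vkkml] -> 12 lines: hbcjh eut yvnjq vkkml saezz yktlr txf yggqj afvrh tlcg lcfk bte
Hunk 4: at line 7 remove [afvrh,tlcg] add [sjkp,deht] -> 12 lines: hbcjh eut yvnjq vkkml saezz yktlr txf yggqj sjkp deht lcfk bte
Hunk 5: at line 6 remove [yggqj,sjkp,deht] add [tsc,ckyzp] -> 11 lines: hbcjh eut yvnjq vkkml saezz yktlr txf tsc ckyzp lcfk bte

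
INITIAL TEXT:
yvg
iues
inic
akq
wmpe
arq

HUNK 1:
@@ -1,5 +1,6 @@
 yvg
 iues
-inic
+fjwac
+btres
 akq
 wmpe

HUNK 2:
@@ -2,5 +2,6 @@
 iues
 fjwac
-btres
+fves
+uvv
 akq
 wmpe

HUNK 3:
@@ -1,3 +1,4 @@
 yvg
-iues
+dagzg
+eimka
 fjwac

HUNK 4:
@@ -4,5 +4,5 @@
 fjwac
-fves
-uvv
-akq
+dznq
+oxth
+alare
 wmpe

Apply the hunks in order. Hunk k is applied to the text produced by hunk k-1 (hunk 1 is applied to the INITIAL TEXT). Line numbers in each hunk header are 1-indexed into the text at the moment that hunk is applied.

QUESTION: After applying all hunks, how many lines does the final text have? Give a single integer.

Hunk 1: at line 1 remove [inic] add [fjwac,btres] -> 7 lines: yvg iues fjwac btres akq wmpe arq
Hunk 2: at line 2 remove [btres] add [fves,uvv] -> 8 lines: yvg iues fjwac fves uvv akq wmpe arq
Hunk 3: at line 1 remove [iues] add [dagzg,eimka] -> 9 lines: yvg dagzg eimka fjwac fves uvv akq wmpe arq
Hunk 4: at line 4 remove [fves,uvv,akq] add [dznq,oxth,alare] -> 9 lines: yvg dagzg eimka fjwac dznq oxth alare wmpe arq
Final line count: 9

Answer: 9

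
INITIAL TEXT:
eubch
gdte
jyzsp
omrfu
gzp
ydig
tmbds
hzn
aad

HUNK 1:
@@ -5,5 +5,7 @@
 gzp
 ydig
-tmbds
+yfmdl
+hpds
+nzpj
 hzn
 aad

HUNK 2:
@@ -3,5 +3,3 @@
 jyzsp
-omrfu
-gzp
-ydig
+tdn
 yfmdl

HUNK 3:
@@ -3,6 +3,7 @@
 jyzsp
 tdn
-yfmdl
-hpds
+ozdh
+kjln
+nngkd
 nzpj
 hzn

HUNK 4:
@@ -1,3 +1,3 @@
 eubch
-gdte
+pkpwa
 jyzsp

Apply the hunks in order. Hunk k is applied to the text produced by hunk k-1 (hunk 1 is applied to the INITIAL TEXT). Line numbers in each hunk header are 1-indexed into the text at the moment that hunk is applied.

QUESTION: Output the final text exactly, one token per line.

Hunk 1: at line 5 remove [tmbds] add [yfmdl,hpds,nzpj] -> 11 lines: eubch gdte jyzsp omrfu gzp ydig yfmdl hpds nzpj hzn aad
Hunk 2: at line 3 remove [omrfu,gzp,ydig] add [tdn] -> 9 lines: eubch gdte jyzsp tdn yfmdl hpds nzpj hzn aad
Hunk 3: at line 3 remove [yfmdl,hpds] add [ozdh,kjln,nngkd] -> 10 lines: eubch gdte jyzsp tdn ozdh kjln nngkd nzpj hzn aad
Hunk 4: at line 1 remove [gdte] add [pkpwa] -> 10 lines: eubch pkpwa jyzsp tdn ozdh kjln nngkd nzpj hzn aad

Answer: eubch
pkpwa
jyzsp
tdn
ozdh
kjln
nngkd
nzpj
hzn
aad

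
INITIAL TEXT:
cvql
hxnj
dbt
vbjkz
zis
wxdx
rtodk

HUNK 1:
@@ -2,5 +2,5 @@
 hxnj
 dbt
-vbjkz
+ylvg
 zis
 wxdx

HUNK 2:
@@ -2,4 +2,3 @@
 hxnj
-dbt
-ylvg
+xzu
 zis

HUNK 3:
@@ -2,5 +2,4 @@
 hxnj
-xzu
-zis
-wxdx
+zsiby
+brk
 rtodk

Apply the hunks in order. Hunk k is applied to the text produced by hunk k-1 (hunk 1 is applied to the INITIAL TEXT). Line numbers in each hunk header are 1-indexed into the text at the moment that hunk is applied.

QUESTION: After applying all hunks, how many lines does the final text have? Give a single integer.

Hunk 1: at line 2 remove [vbjkz] add [ylvg] -> 7 lines: cvql hxnj dbt ylvg zis wxdx rtodk
Hunk 2: at line 2 remove [dbt,ylvg] add [xzu] -> 6 lines: cvql hxnj xzu zis wxdx rtodk
Hunk 3: at line 2 remove [xzu,zis,wxdx] add [zsiby,brk] -> 5 lines: cvql hxnj zsiby brk rtodk
Final line count: 5

Answer: 5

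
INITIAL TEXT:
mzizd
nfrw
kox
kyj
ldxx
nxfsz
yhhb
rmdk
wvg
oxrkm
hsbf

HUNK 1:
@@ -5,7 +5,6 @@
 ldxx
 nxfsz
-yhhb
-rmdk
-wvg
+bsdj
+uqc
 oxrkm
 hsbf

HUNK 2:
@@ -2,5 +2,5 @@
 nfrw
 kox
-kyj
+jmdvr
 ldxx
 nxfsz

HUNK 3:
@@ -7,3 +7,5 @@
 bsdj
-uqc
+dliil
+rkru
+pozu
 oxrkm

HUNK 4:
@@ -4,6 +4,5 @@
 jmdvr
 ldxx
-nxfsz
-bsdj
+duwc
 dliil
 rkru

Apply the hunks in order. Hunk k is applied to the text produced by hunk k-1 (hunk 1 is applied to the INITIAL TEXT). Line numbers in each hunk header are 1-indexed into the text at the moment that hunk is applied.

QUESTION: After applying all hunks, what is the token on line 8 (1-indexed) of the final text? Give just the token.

Answer: rkru

Derivation:
Hunk 1: at line 5 remove [yhhb,rmdk,wvg] add [bsdj,uqc] -> 10 lines: mzizd nfrw kox kyj ldxx nxfsz bsdj uqc oxrkm hsbf
Hunk 2: at line 2 remove [kyj] add [jmdvr] -> 10 lines: mzizd nfrw kox jmdvr ldxx nxfsz bsdj uqc oxrkm hsbf
Hunk 3: at line 7 remove [uqc] add [dliil,rkru,pozu] -> 12 lines: mzizd nfrw kox jmdvr ldxx nxfsz bsdj dliil rkru pozu oxrkm hsbf
Hunk 4: at line 4 remove [nxfsz,bsdj] add [duwc] -> 11 lines: mzizd nfrw kox jmdvr ldxx duwc dliil rkru pozu oxrkm hsbf
Final line 8: rkru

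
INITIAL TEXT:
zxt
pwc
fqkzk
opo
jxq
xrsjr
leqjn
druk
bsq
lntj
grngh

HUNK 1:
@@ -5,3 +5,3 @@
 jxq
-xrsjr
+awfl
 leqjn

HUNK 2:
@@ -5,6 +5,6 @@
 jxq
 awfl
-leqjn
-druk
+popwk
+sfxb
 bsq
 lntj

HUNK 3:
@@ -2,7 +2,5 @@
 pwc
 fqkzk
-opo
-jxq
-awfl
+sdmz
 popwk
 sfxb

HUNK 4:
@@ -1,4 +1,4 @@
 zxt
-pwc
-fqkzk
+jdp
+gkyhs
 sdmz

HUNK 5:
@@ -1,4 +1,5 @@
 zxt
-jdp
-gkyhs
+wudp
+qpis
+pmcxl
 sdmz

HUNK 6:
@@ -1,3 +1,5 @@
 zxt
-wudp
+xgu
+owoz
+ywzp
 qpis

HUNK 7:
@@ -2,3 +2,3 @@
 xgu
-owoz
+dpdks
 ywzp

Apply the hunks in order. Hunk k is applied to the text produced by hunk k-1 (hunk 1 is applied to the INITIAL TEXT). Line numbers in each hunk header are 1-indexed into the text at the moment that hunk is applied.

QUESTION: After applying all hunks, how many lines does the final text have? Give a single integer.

Hunk 1: at line 5 remove [xrsjr] add [awfl] -> 11 lines: zxt pwc fqkzk opo jxq awfl leqjn druk bsq lntj grngh
Hunk 2: at line 5 remove [leqjn,druk] add [popwk,sfxb] -> 11 lines: zxt pwc fqkzk opo jxq awfl popwk sfxb bsq lntj grngh
Hunk 3: at line 2 remove [opo,jxq,awfl] add [sdmz] -> 9 lines: zxt pwc fqkzk sdmz popwk sfxb bsq lntj grngh
Hunk 4: at line 1 remove [pwc,fqkzk] add [jdp,gkyhs] -> 9 lines: zxt jdp gkyhs sdmz popwk sfxb bsq lntj grngh
Hunk 5: at line 1 remove [jdp,gkyhs] add [wudp,qpis,pmcxl] -> 10 lines: zxt wudp qpis pmcxl sdmz popwk sfxb bsq lntj grngh
Hunk 6: at line 1 remove [wudp] add [xgu,owoz,ywzp] -> 12 lines: zxt xgu owoz ywzp qpis pmcxl sdmz popwk sfxb bsq lntj grngh
Hunk 7: at line 2 remove [owoz] add [dpdks] -> 12 lines: zxt xgu dpdks ywzp qpis pmcxl sdmz popwk sfxb bsq lntj grngh
Final line count: 12

Answer: 12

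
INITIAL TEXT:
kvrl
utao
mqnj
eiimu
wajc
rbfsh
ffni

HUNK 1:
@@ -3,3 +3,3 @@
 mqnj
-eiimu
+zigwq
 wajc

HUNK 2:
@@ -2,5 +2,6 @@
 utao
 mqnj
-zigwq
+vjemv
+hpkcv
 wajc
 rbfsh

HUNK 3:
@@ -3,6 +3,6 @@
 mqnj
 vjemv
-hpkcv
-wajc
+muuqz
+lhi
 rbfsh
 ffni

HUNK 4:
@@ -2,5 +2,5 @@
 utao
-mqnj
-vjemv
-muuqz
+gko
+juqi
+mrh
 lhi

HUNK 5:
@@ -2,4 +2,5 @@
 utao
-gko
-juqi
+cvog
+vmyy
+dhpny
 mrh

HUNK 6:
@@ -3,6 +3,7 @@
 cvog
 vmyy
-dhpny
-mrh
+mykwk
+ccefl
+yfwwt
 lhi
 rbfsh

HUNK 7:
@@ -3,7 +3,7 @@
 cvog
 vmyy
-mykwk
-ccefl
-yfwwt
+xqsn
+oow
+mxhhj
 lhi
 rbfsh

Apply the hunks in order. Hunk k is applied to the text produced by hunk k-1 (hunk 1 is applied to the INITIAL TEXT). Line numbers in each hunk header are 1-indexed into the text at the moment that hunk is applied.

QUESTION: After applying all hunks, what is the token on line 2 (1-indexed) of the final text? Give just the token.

Hunk 1: at line 3 remove [eiimu] add [zigwq] -> 7 lines: kvrl utao mqnj zigwq wajc rbfsh ffni
Hunk 2: at line 2 remove [zigwq] add [vjemv,hpkcv] -> 8 lines: kvrl utao mqnj vjemv hpkcv wajc rbfsh ffni
Hunk 3: at line 3 remove [hpkcv,wajc] add [muuqz,lhi] -> 8 lines: kvrl utao mqnj vjemv muuqz lhi rbfsh ffni
Hunk 4: at line 2 remove [mqnj,vjemv,muuqz] add [gko,juqi,mrh] -> 8 lines: kvrl utao gko juqi mrh lhi rbfsh ffni
Hunk 5: at line 2 remove [gko,juqi] add [cvog,vmyy,dhpny] -> 9 lines: kvrl utao cvog vmyy dhpny mrh lhi rbfsh ffni
Hunk 6: at line 3 remove [dhpny,mrh] add [mykwk,ccefl,yfwwt] -> 10 lines: kvrl utao cvog vmyy mykwk ccefl yfwwt lhi rbfsh ffni
Hunk 7: at line 3 remove [mykwk,ccefl,yfwwt] add [xqsn,oow,mxhhj] -> 10 lines: kvrl utao cvog vmyy xqsn oow mxhhj lhi rbfsh ffni
Final line 2: utao

Answer: utao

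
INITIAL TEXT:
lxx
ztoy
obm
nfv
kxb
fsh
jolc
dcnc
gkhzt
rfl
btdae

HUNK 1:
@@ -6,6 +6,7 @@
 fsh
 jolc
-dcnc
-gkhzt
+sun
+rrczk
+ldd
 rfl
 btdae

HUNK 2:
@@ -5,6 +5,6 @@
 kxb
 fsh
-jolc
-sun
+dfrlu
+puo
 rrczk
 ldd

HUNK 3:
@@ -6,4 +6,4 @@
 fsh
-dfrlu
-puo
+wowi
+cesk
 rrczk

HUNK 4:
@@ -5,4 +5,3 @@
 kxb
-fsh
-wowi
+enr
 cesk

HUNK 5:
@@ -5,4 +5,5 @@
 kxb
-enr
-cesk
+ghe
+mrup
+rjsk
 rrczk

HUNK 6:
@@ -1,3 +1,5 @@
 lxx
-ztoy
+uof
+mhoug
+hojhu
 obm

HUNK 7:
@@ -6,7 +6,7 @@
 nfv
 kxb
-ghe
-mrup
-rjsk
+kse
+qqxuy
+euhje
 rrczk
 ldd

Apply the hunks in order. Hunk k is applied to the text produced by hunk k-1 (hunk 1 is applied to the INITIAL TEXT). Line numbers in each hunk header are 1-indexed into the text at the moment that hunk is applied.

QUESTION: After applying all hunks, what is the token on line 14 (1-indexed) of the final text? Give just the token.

Hunk 1: at line 6 remove [dcnc,gkhzt] add [sun,rrczk,ldd] -> 12 lines: lxx ztoy obm nfv kxb fsh jolc sun rrczk ldd rfl btdae
Hunk 2: at line 5 remove [jolc,sun] add [dfrlu,puo] -> 12 lines: lxx ztoy obm nfv kxb fsh dfrlu puo rrczk ldd rfl btdae
Hunk 3: at line 6 remove [dfrlu,puo] add [wowi,cesk] -> 12 lines: lxx ztoy obm nfv kxb fsh wowi cesk rrczk ldd rfl btdae
Hunk 4: at line 5 remove [fsh,wowi] add [enr] -> 11 lines: lxx ztoy obm nfv kxb enr cesk rrczk ldd rfl btdae
Hunk 5: at line 5 remove [enr,cesk] add [ghe,mrup,rjsk] -> 12 lines: lxx ztoy obm nfv kxb ghe mrup rjsk rrczk ldd rfl btdae
Hunk 6: at line 1 remove [ztoy] add [uof,mhoug,hojhu] -> 14 lines: lxx uof mhoug hojhu obm nfv kxb ghe mrup rjsk rrczk ldd rfl btdae
Hunk 7: at line 6 remove [ghe,mrup,rjsk] add [kse,qqxuy,euhje] -> 14 lines: lxx uof mhoug hojhu obm nfv kxb kse qqxuy euhje rrczk ldd rfl btdae
Final line 14: btdae

Answer: btdae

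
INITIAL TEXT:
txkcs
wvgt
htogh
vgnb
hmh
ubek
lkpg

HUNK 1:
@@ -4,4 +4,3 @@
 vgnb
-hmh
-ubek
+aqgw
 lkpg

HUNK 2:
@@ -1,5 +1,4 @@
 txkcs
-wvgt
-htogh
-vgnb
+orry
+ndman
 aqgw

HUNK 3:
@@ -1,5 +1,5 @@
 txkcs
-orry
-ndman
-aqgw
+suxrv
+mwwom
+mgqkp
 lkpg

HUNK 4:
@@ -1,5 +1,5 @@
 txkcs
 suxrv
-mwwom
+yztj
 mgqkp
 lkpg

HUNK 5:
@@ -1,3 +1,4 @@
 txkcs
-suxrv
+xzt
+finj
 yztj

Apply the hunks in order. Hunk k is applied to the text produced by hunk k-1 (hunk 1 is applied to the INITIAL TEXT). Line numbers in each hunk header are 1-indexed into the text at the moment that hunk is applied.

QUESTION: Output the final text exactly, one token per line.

Hunk 1: at line 4 remove [hmh,ubek] add [aqgw] -> 6 lines: txkcs wvgt htogh vgnb aqgw lkpg
Hunk 2: at line 1 remove [wvgt,htogh,vgnb] add [orry,ndman] -> 5 lines: txkcs orry ndman aqgw lkpg
Hunk 3: at line 1 remove [orry,ndman,aqgw] add [suxrv,mwwom,mgqkp] -> 5 lines: txkcs suxrv mwwom mgqkp lkpg
Hunk 4: at line 1 remove [mwwom] add [yztj] -> 5 lines: txkcs suxrv yztj mgqkp lkpg
Hunk 5: at line 1 remove [suxrv] add [xzt,finj] -> 6 lines: txkcs xzt finj yztj mgqkp lkpg

Answer: txkcs
xzt
finj
yztj
mgqkp
lkpg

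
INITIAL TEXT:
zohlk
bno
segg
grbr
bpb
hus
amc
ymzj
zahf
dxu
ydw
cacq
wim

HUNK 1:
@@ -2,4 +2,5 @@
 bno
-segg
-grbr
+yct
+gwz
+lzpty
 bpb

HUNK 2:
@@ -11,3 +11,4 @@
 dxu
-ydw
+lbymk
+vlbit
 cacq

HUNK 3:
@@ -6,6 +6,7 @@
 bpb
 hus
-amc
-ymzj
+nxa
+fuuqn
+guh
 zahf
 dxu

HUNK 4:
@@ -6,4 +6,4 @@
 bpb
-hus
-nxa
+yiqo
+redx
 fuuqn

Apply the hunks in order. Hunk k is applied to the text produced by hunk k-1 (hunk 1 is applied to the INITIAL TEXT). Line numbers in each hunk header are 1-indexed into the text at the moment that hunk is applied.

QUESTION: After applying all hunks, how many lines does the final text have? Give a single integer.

Hunk 1: at line 2 remove [segg,grbr] add [yct,gwz,lzpty] -> 14 lines: zohlk bno yct gwz lzpty bpb hus amc ymzj zahf dxu ydw cacq wim
Hunk 2: at line 11 remove [ydw] add [lbymk,vlbit] -> 15 lines: zohlk bno yct gwz lzpty bpb hus amc ymzj zahf dxu lbymk vlbit cacq wim
Hunk 3: at line 6 remove [amc,ymzj] add [nxa,fuuqn,guh] -> 16 lines: zohlk bno yct gwz lzpty bpb hus nxa fuuqn guh zahf dxu lbymk vlbit cacq wim
Hunk 4: at line 6 remove [hus,nxa] add [yiqo,redx] -> 16 lines: zohlk bno yct gwz lzpty bpb yiqo redx fuuqn guh zahf dxu lbymk vlbit cacq wim
Final line count: 16

Answer: 16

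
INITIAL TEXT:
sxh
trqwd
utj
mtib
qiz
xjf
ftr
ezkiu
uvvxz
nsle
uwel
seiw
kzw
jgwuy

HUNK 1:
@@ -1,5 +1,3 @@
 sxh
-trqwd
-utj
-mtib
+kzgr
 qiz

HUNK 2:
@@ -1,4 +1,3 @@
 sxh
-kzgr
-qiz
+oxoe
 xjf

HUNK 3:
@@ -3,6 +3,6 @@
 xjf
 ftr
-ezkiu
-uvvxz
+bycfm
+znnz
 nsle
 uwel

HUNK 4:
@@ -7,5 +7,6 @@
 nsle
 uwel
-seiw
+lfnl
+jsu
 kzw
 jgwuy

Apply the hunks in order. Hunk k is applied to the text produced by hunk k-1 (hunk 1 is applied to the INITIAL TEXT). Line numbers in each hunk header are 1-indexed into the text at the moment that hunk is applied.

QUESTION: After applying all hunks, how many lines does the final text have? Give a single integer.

Hunk 1: at line 1 remove [trqwd,utj,mtib] add [kzgr] -> 12 lines: sxh kzgr qiz xjf ftr ezkiu uvvxz nsle uwel seiw kzw jgwuy
Hunk 2: at line 1 remove [kzgr,qiz] add [oxoe] -> 11 lines: sxh oxoe xjf ftr ezkiu uvvxz nsle uwel seiw kzw jgwuy
Hunk 3: at line 3 remove [ezkiu,uvvxz] add [bycfm,znnz] -> 11 lines: sxh oxoe xjf ftr bycfm znnz nsle uwel seiw kzw jgwuy
Hunk 4: at line 7 remove [seiw] add [lfnl,jsu] -> 12 lines: sxh oxoe xjf ftr bycfm znnz nsle uwel lfnl jsu kzw jgwuy
Final line count: 12

Answer: 12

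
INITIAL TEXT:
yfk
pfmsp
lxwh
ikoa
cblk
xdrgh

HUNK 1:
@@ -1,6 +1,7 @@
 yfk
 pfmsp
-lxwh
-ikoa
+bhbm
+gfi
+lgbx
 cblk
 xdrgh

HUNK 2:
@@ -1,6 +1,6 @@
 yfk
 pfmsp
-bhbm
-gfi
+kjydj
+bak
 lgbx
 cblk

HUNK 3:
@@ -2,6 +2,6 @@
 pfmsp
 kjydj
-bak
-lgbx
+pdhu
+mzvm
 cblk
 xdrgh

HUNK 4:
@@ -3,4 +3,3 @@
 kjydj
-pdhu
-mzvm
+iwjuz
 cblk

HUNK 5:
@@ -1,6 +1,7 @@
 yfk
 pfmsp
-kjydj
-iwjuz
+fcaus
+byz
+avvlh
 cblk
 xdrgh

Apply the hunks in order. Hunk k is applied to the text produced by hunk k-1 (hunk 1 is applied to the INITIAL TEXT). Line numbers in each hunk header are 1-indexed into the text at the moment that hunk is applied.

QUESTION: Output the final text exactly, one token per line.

Answer: yfk
pfmsp
fcaus
byz
avvlh
cblk
xdrgh

Derivation:
Hunk 1: at line 1 remove [lxwh,ikoa] add [bhbm,gfi,lgbx] -> 7 lines: yfk pfmsp bhbm gfi lgbx cblk xdrgh
Hunk 2: at line 1 remove [bhbm,gfi] add [kjydj,bak] -> 7 lines: yfk pfmsp kjydj bak lgbx cblk xdrgh
Hunk 3: at line 2 remove [bak,lgbx] add [pdhu,mzvm] -> 7 lines: yfk pfmsp kjydj pdhu mzvm cblk xdrgh
Hunk 4: at line 3 remove [pdhu,mzvm] add [iwjuz] -> 6 lines: yfk pfmsp kjydj iwjuz cblk xdrgh
Hunk 5: at line 1 remove [kjydj,iwjuz] add [fcaus,byz,avvlh] -> 7 lines: yfk pfmsp fcaus byz avvlh cblk xdrgh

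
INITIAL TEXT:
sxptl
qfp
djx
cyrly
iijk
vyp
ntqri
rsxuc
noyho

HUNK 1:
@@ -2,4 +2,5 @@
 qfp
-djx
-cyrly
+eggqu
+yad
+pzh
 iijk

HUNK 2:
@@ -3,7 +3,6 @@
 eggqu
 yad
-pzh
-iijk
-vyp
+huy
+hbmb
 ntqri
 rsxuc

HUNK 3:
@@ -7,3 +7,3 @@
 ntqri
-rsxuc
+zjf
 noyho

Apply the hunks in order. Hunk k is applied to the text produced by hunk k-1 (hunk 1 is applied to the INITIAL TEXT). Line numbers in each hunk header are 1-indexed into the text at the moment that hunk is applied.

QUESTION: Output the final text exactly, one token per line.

Hunk 1: at line 2 remove [djx,cyrly] add [eggqu,yad,pzh] -> 10 lines: sxptl qfp eggqu yad pzh iijk vyp ntqri rsxuc noyho
Hunk 2: at line 3 remove [pzh,iijk,vyp] add [huy,hbmb] -> 9 lines: sxptl qfp eggqu yad huy hbmb ntqri rsxuc noyho
Hunk 3: at line 7 remove [rsxuc] add [zjf] -> 9 lines: sxptl qfp eggqu yad huy hbmb ntqri zjf noyho

Answer: sxptl
qfp
eggqu
yad
huy
hbmb
ntqri
zjf
noyho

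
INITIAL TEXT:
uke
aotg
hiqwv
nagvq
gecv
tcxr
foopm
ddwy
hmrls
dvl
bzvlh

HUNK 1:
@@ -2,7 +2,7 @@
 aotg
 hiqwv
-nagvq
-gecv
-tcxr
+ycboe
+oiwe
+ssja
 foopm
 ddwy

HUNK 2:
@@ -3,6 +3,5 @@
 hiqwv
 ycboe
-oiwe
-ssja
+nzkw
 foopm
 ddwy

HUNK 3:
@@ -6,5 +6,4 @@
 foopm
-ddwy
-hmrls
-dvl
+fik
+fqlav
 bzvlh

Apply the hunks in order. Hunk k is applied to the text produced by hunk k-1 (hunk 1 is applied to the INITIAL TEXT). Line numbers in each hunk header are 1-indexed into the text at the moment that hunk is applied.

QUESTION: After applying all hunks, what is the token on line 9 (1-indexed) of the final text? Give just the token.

Hunk 1: at line 2 remove [nagvq,gecv,tcxr] add [ycboe,oiwe,ssja] -> 11 lines: uke aotg hiqwv ycboe oiwe ssja foopm ddwy hmrls dvl bzvlh
Hunk 2: at line 3 remove [oiwe,ssja] add [nzkw] -> 10 lines: uke aotg hiqwv ycboe nzkw foopm ddwy hmrls dvl bzvlh
Hunk 3: at line 6 remove [ddwy,hmrls,dvl] add [fik,fqlav] -> 9 lines: uke aotg hiqwv ycboe nzkw foopm fik fqlav bzvlh
Final line 9: bzvlh

Answer: bzvlh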